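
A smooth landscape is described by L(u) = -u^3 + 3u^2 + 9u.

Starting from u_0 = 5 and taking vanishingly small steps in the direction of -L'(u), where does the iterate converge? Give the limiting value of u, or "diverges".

L'(u) = -3(u - 3)(u + 1), so L'(5) = -36.
Gradient descent moves in the -L' direction, i.e. u is increasing.
There is no critical point above u=5, and L' keeps the same sign, so the iterate runs off to +∞.

diverges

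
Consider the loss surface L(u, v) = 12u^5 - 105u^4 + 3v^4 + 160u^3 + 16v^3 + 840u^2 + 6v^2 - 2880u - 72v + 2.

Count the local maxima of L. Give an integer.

L separates as a function of u plus a function of v, so ∇L=0 decouples.
∂L/∂u = 60(u - 4)(u - 3)(u - 2)(u + 2) = 0 at u ∈ {-2, 2, 3, 4}; ∂L/∂v = 12(v - 1)(v + 2)(v + 3) = 0 at v ∈ {-3, -2, 1}.
The Hessian is diagonal: diag(L_uu, L_vv). Second derivatives: L_uu(-2)=-7200, L_uu(2)=480, L_uu(3)=-300, L_uu(4)=720; L_vv(-3)=48, L_vv(-2)=-36, L_vv(1)=144.
Local maxima occur where both diagonal entries negative: (-2, -2), (3, -2). Count: 2.

2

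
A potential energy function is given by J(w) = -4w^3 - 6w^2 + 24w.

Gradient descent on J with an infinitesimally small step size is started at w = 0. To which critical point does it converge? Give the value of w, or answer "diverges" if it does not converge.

-2

J'(w) = -12(w - 1)(w + 2), so J'(0) = 24.
Gradient descent moves in the -J' direction, i.e. w is decreasing.
The nearest critical point in that direction is w = -2, where J'' = 36 > 0 (a local minimum). The iterate converges there.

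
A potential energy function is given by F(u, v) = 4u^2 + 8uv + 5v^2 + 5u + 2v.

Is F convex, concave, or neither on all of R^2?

convex

F is quadratic, so its Hessian is the constant matrix H = [[8, 8], [8, 10]].
det(H) = 16, tr(H) = 18.
det(H) > 0 and tr(H) > 0, so H is positive definite everywhere: convex.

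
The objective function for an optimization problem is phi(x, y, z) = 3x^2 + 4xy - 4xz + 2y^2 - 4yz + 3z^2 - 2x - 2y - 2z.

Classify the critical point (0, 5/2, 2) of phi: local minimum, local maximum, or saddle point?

The Hessian is constant: H = [[6, 4, -4], [4, 4, -4], [-4, -4, 6]].
Leading principal minors: Δ₁ = 6, Δ₂ = 8, Δ₃ = 16.
All leading minors are positive, so H is positive definite: a local minimum.

local minimum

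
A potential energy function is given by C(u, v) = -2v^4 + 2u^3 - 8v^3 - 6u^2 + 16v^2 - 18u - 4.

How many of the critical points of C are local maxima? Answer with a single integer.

C separates as a function of u plus a function of v, so ∇C=0 decouples.
∂C/∂u = 6(u - 3)(u + 1) = 0 at u ∈ {-1, 3}; ∂C/∂v = -8v(v - 1)(v + 4) = 0 at v ∈ {-4, 0, 1}.
The Hessian is diagonal: diag(C_uu, C_vv). Second derivatives: C_uu(-1)=-24, C_uu(3)=24; C_vv(-4)=-160, C_vv(0)=32, C_vv(1)=-40.
Local maxima occur where both diagonal entries negative: (-1, -4), (-1, 1). Count: 2.

2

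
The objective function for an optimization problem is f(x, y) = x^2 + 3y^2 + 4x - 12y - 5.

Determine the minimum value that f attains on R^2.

f(x,y) separates as P(x) + Q(y) − 5, so its minimum is min P + min Q − 5.
P'(x) = 2x + 4 vanishes at x ∈ {-2}; Q'(y) = 6y - 12 vanishes at y ∈ {2}.
Local minima of P (where P''>0): P(-2)=-4. Local minima of Q: Q(2)=-12.
So the global minimum of f is P(-2) + Q(2) − 5 = -4 − 12 − 5 = -21, attained at (-2, 2).

-21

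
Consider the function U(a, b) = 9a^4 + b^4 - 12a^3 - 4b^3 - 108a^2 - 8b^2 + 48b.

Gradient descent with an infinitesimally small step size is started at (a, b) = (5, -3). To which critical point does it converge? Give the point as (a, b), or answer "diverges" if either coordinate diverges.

U is separable, so gradient descent decouples: a follows -∂U/∂a, b follows -∂U/∂b.
∂U/∂a = 36a(a - 3)(a + 2); at a=5 this is 2520, so a decreases.
∂U/∂b = 4(b - 3)(b - 2)(b + 2); at b=-3 this is -120, so b increases.
a converges to its nearest critical value 3 (a local min of the a-part); b converges to -2. The iterate converges to (3, -2).

(3, -2)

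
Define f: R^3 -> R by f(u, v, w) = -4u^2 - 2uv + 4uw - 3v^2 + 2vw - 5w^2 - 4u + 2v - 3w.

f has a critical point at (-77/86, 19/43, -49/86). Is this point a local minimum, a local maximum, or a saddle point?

local maximum

The Hessian is constant: H = [[-8, -2, 4], [-2, -6, 2], [4, 2, -10]].
Leading principal minors: Δ₁ = -8, Δ₂ = 44, Δ₃ = -344.
The minors alternate sign starting negative (−, +, −), so H is negative definite: a local maximum.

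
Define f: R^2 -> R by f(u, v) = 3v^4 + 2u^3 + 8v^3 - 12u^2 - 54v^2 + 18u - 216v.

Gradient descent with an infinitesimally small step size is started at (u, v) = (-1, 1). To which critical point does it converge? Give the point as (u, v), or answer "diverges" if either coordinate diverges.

diverges

f is separable, so gradient descent decouples: u follows -∂f/∂u, v follows -∂f/∂v.
∂f/∂u = 6(u - 3)(u - 1); at u=-1 this is 48, so u decreases.
∂f/∂v = 12(v - 3)(v + 2)(v + 3); at v=1 this is -288, so v increases.
The u-coordinate has no critical point in that direction and runs off to infinity.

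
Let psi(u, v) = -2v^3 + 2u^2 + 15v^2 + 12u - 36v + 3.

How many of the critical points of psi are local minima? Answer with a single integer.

1

psi separates as a function of u plus a function of v, so ∇psi=0 decouples.
∂psi/∂u = 4(u + 3) = 0 at u ∈ {-3}; ∂psi/∂v = -6(v - 3)(v - 2) = 0 at v ∈ {2, 3}.
The Hessian is diagonal: diag(psi_uu, psi_vv). Second derivatives: psi_uu(-3)=4; psi_vv(2)=6, psi_vv(3)=-6.
Local minima occur where both diagonal entries positive: (-3, 2). Count: 1.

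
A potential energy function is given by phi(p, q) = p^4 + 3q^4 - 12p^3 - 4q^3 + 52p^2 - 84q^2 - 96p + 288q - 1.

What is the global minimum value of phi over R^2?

-1537

phi(p,q) separates as A(p) + B(q) − 1, so its minimum is min A + min B − 1.
A'(p) = 4(p - 4)(p - 3)(p - 2) vanishes at p ∈ {2, 3, 4}; B'(q) = 12(q - 3)(q - 2)(q + 4) vanishes at q ∈ {-4, 2, 3}.
Local minima of A (where A''>0): A(2)=-64, A(4)=-64. Local minima of B: B(-4)=-1472, B(3)=243.
So the global minimum of phi is A(2) + B(-4) − 1 = -64 − 1472 − 1 = -1537, attained at (2, -4).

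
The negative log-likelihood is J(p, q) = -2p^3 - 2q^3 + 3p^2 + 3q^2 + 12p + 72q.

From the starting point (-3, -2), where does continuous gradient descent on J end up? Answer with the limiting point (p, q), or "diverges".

(-1, -3)

J is separable, so gradient descent decouples: p follows -∂J/∂p, q follows -∂J/∂q.
∂J/∂p = -6(p - 2)(p + 1); at p=-3 this is -60, so p increases.
∂J/∂q = -6(q - 4)(q + 3); at q=-2 this is 36, so q decreases.
p converges to its nearest critical value -1 (a local min of the p-part); q converges to -3. The iterate converges to (-1, -3).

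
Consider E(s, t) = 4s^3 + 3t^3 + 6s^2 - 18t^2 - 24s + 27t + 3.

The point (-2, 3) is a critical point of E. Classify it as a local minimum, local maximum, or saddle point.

saddle point

The mixed partial ∂²E/∂s∂t is 0, so the Hessian at any point is diag(E_ss, E_tt) = diag(12(2s + 1), 18(t - 2)).
At (-2, 3): H = diag(-36, 18).
The eigenvalues have opposite signs, so H is indefinite: a saddle point.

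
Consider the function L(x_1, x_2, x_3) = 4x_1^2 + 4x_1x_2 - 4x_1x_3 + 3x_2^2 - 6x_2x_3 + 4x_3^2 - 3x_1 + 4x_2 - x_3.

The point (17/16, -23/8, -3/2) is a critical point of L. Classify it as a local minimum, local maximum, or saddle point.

The Hessian is constant: H = [[8, 4, -4], [4, 6, -6], [-4, -6, 8]].
Leading principal minors: Δ₁ = 8, Δ₂ = 32, Δ₃ = 64.
All leading minors are positive, so H is positive definite: a local minimum.

local minimum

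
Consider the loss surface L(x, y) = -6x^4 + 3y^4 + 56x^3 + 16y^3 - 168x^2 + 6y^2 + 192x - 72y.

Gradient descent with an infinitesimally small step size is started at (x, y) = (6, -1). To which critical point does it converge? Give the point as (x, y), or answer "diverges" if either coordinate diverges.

diverges

L is separable, so gradient descent decouples: x follows -∂L/∂x, y follows -∂L/∂y.
∂L/∂x = -24(x - 4)(x - 2)(x - 1); at x=6 this is -960, so x increases.
∂L/∂y = 12(y - 1)(y + 2)(y + 3); at y=-1 this is -48, so y increases.
The x-coordinate has no critical point in that direction and runs off to infinity.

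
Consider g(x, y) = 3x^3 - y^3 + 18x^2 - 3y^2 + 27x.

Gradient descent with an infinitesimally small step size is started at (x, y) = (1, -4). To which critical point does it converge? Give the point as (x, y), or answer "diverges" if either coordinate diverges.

g is separable, so gradient descent decouples: x follows -∂g/∂x, y follows -∂g/∂y.
∂g/∂x = 9(x + 1)(x + 3); at x=1 this is 72, so x decreases.
∂g/∂y = -3y(y + 2); at y=-4 this is -24, so y increases.
x converges to its nearest critical value -1 (a local min of the x-part); y converges to -2. The iterate converges to (-1, -2).

(-1, -2)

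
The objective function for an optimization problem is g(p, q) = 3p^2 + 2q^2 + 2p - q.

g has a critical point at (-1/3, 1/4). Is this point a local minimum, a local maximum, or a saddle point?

local minimum

The Hessian of g is constant: H = [[6, 0], [0, 4]].
det(H) = 6·4 − 0² = 24.
det(H) > 0 and tr(H) = 10 > 0, so H is positive definite and the point is a local minimum.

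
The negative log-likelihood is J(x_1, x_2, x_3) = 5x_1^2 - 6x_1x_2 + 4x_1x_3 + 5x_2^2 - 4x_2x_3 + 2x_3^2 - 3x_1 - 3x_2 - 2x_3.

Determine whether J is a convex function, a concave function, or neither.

convex

J is quadratic, so its Hessian is the constant matrix H = [[10, -6, 4], [-6, 10, -4], [4, -4, 4]].
Leading principal minors: 10, 64, 128.
All positive ⇒ H ≻ 0 ⇒ convex.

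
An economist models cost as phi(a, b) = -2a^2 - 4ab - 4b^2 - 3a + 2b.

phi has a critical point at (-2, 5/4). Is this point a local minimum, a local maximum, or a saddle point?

The Hessian of phi is constant: H = [[-4, -4], [-4, -8]].
det(H) = (-4)·(-8) − (-4)² = 16.
det(H) > 0 and tr(H) = -12 < 0, so H is negative definite and the point is a local maximum.

local maximum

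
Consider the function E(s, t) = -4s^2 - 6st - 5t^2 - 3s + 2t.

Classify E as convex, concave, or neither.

E is quadratic, so its Hessian is the constant matrix H = [[-8, -6], [-6, -10]].
det(H) = 44, tr(H) = -18.
det(H) > 0 and tr(H) < 0, so H is negative definite everywhere: concave.

concave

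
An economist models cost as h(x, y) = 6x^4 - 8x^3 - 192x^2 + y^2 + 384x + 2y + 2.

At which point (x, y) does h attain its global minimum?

(-4, -1)

h(x,y) separates as P(x) + Q(y) + 2, so its minimum is min P + min Q + 2.
P'(x) = 24(x - 4)(x - 1)(x + 4) vanishes at x ∈ {-4, 1, 4}; Q'(y) = 2y + 2 vanishes at y ∈ {-1}.
Local minima of P (where P''>0): P(-4)=-2560, P(4)=-512. Local minima of Q: Q(-1)=-1.
So the global minimum of h is P(-4) + Q(-1) + 2 = -2560 − 1 + 2 = -2559, attained at (-4, -1).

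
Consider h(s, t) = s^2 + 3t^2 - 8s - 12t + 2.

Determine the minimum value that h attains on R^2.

-26

h(s,t) separates as P(s) + Q(t) + 2, so its minimum is min P + min Q + 2.
P'(s) = 2s - 8 vanishes at s ∈ {4}; Q'(t) = 6(t - 2) vanishes at t ∈ {2}.
Local minima of P (where P''>0): P(4)=-16. Local minima of Q: Q(2)=-12.
So the global minimum of h is P(4) + Q(2) + 2 = -16 − 12 + 2 = -26, attained at (4, 2).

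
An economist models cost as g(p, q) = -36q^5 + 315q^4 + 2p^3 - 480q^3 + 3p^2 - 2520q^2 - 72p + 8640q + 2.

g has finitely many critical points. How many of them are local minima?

2

g separates as a function of p plus a function of q, so ∇g=0 decouples.
∂g/∂p = 6(p - 3)(p + 4) = 0 at p ∈ {-4, 3}; ∂g/∂q = -180(q - 4)(q - 3)(q - 2)(q + 2) = 0 at q ∈ {-2, 2, 3, 4}.
The Hessian is diagonal: diag(g_pp, g_qq). Second derivatives: g_pp(-4)=-42, g_pp(3)=42; g_qq(-2)=21600, g_qq(2)=-1440, g_qq(3)=900, g_qq(4)=-2160.
Local minima occur where both diagonal entries positive: (3, -2), (3, 3). Count: 2.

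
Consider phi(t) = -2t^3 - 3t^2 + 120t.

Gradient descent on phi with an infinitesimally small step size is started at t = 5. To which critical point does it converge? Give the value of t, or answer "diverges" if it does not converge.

diverges

phi'(t) = -6(t - 4)(t + 5), so phi'(5) = -60.
Gradient descent moves in the -phi' direction, i.e. t is increasing.
There is no critical point above t=5, and phi' keeps the same sign, so the iterate runs off to +∞.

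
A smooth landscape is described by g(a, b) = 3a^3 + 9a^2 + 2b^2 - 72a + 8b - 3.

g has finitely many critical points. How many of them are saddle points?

1

g separates as a function of a plus a function of b, so ∇g=0 decouples.
∂g/∂a = 9(a - 2)(a + 4) = 0 at a ∈ {-4, 2}; ∂g/∂b = 4(b + 2) = 0 at b ∈ {-2}.
The Hessian is diagonal: diag(g_aa, g_bb). Second derivatives: g_aa(-4)=-54, g_aa(2)=54; g_bb(-2)=4.
Saddle points occur where the two diagonal entries have opposite signs: (-4, -2). Count: 1.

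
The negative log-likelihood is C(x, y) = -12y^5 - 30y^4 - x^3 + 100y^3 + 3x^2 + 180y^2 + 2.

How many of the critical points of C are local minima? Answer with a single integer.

C separates as a function of x plus a function of y, so ∇C=0 decouples.
∂C/∂x = -3x(x - 2) = 0 at x ∈ {0, 2}; ∂C/∂y = -60y(y - 2)(y + 1)(y + 3) = 0 at y ∈ {-3, -1, 0, 2}.
The Hessian is diagonal: diag(C_xx, C_yy). Second derivatives: C_xx(0)=6, C_xx(2)=-6; C_yy(-3)=1800, C_yy(-1)=-360, C_yy(0)=360, C_yy(2)=-1800.
Local minima occur where both diagonal entries positive: (0, -3), (0, 0). Count: 2.

2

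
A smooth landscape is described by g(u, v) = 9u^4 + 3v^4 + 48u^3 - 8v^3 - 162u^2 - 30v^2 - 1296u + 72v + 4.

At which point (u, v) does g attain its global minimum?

(3, -2)

g(u,v) separates as P(u) + Q(v) + 4, so its minimum is min P + min Q + 4.
P'(u) = 36(u - 3)(u + 3)(u + 4) vanishes at u ∈ {-4, -3, 3}; Q'(v) = 12(v - 3)(v - 1)(v + 2) vanishes at v ∈ {-2, 1, 3}.
Local minima of P (where P''>0): P(-4)=1824, P(3)=-3321. Local minima of Q: Q(-2)=-152, Q(3)=-27.
So the global minimum of g is P(3) + Q(-2) + 4 = -3321 − 152 + 4 = -3469, attained at (3, -2).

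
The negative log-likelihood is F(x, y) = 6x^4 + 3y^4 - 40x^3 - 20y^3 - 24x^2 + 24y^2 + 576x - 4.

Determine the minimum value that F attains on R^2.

F(x,y) separates as P(x) + Q(y) − 4, so its minimum is min P + min Q − 4.
P'(x) = 24(x - 4)(x - 3)(x + 2) vanishes at x ∈ {-2, 3, 4}; Q'(y) = 12y(y - 4)(y - 1) vanishes at y ∈ {0, 1, 4}.
Local minima of P (where P''>0): P(-2)=-832, P(4)=896. Local minima of Q: Q(0)=0, Q(4)=-128.
So the global minimum of F is P(-2) + Q(4) − 4 = -832 − 128 − 4 = -964, attained at (-2, 4).

-964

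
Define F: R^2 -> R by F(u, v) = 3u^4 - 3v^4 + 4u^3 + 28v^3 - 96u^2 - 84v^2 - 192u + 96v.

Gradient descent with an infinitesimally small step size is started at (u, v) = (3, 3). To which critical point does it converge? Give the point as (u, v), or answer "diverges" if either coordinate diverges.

F is separable, so gradient descent decouples: u follows -∂F/∂u, v follows -∂F/∂v.
∂F/∂u = 12(u - 4)(u + 1)(u + 4); at u=3 this is -336, so u increases.
∂F/∂v = -12(v - 4)(v - 2)(v - 1); at v=3 this is 24, so v decreases.
u converges to its nearest critical value 4 (a local min of the u-part); v converges to 2. The iterate converges to (4, 2).

(4, 2)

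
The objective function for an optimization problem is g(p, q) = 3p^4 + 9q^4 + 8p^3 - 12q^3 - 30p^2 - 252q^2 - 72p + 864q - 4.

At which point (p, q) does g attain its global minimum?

(2, -4)

g(p,q) separates as A(p) + B(q) − 4, so its minimum is min A + min B − 4.
A'(p) = 12(p - 2)(p + 1)(p + 3) vanishes at p ∈ {-3, -1, 2}; B'(q) = 36(q - 3)(q - 2)(q + 4) vanishes at q ∈ {-4, 2, 3}.
Local minima of A (where A''>0): A(-3)=-27, A(2)=-152. Local minima of B: B(-4)=-4416, B(3)=729.
So the global minimum of g is A(2) + B(-4) − 4 = -152 − 4416 − 4 = -4572, attained at (2, -4).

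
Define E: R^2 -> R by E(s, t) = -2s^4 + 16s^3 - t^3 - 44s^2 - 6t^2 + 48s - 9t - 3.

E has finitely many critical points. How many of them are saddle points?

E separates as a function of s plus a function of t, so ∇E=0 decouples.
∂E/∂s = -8(s - 3)(s - 2)(s - 1) = 0 at s ∈ {1, 2, 3}; ∂E/∂t = -3(t + 1)(t + 3) = 0 at t ∈ {-3, -1}.
The Hessian is diagonal: diag(E_ss, E_tt). Second derivatives: E_ss(1)=-16, E_ss(2)=8, E_ss(3)=-16; E_tt(-3)=6, E_tt(-1)=-6.
Saddle points occur where the two diagonal entries have opposite signs: (1, -3), (2, -1), (3, -3). Count: 3.

3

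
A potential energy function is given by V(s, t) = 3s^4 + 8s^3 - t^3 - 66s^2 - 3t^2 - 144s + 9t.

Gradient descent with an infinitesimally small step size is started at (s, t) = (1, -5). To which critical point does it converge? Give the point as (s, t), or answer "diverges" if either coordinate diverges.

(3, -3)

V is separable, so gradient descent decouples: s follows -∂V/∂s, t follows -∂V/∂t.
∂V/∂s = 12(s - 3)(s + 1)(s + 4); at s=1 this is -240, so s increases.
∂V/∂t = -3(t - 1)(t + 3); at t=-5 this is -36, so t increases.
s converges to its nearest critical value 3 (a local min of the s-part); t converges to -3. The iterate converges to (3, -3).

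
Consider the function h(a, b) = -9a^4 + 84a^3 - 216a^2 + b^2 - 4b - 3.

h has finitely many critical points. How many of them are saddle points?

2

h separates as a function of a plus a function of b, so ∇h=0 decouples.
∂h/∂a = -36a(a - 4)(a - 3) = 0 at a ∈ {0, 3, 4}; ∂h/∂b = 2(b - 2) = 0 at b ∈ {2}.
The Hessian is diagonal: diag(h_aa, h_bb). Second derivatives: h_aa(0)=-432, h_aa(3)=108, h_aa(4)=-144; h_bb(2)=2.
Saddle points occur where the two diagonal entries have opposite signs: (0, 2), (4, 2). Count: 2.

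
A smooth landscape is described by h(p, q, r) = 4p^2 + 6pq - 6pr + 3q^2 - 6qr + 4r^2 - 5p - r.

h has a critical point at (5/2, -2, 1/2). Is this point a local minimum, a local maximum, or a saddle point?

local minimum

The Hessian is constant: H = [[8, 6, -6], [6, 6, -6], [-6, -6, 8]].
Leading principal minors: Δ₁ = 8, Δ₂ = 12, Δ₃ = 24.
All leading minors are positive, so H is positive definite: a local minimum.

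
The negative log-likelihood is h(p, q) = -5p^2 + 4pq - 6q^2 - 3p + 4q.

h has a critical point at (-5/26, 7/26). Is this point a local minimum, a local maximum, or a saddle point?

local maximum

The Hessian of h is constant: H = [[-10, 4], [4, -12]].
det(H) = (-10)·(-12) − 4² = 104.
det(H) > 0 and tr(H) = -22 < 0, so H is negative definite and the point is a local maximum.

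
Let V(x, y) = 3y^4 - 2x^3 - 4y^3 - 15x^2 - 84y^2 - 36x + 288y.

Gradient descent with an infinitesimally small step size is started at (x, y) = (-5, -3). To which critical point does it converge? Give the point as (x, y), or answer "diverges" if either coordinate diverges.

(-3, -4)

V is separable, so gradient descent decouples: x follows -∂V/∂x, y follows -∂V/∂y.
∂V/∂x = -6(x + 2)(x + 3); at x=-5 this is -36, so x increases.
∂V/∂y = 12(y - 3)(y - 2)(y + 4); at y=-3 this is 360, so y decreases.
x converges to its nearest critical value -3 (a local min of the x-part); y converges to -4. The iterate converges to (-3, -4).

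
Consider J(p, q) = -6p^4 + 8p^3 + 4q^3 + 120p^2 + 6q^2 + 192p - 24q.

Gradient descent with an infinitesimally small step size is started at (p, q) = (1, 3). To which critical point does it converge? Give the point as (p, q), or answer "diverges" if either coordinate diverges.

J is separable, so gradient descent decouples: p follows -∂J/∂p, q follows -∂J/∂q.
∂J/∂p = -24(p - 4)(p + 1)(p + 2); at p=1 this is 432, so p decreases.
∂J/∂q = 12(q - 1)(q + 2); at q=3 this is 120, so q decreases.
p converges to its nearest critical value -1 (a local min of the p-part); q converges to 1. The iterate converges to (-1, 1).

(-1, 1)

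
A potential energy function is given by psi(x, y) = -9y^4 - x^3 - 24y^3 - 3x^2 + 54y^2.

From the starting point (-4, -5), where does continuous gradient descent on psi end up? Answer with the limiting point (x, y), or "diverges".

psi is separable, so gradient descent decouples: x follows -∂psi/∂x, y follows -∂psi/∂y.
∂psi/∂x = -3x(x + 2); at x=-4 this is -24, so x increases.
∂psi/∂y = -36y(y - 1)(y + 3); at y=-5 this is 2160, so y decreases.
The y-coordinate has no critical point in that direction and runs off to infinity.

diverges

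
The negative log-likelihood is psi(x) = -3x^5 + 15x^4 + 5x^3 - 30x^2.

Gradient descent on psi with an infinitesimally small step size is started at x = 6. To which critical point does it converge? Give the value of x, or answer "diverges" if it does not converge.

psi'(x) = -15x(x - 4)(x - 1)(x + 1), so psi'(6) = -6300.
Gradient descent moves in the -psi' direction, i.e. x is increasing.
There is no critical point above x=6, and psi' keeps the same sign, so the iterate runs off to +∞.

diverges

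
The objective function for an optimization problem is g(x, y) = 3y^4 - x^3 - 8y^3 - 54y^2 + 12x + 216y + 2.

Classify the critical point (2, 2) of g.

The mixed partial ∂²g/∂x∂y is 0, so the Hessian at any point is diag(g_xx, g_yy) = diag(-6x, 12(3y^2 - 4y - 9)).
At (2, 2): H = diag(-12, -60).
Both eigenvalues are negative, so H is negative definite: a local maximum.

local maximum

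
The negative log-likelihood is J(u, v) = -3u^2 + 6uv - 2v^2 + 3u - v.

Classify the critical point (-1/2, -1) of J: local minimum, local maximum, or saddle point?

saddle point

The Hessian of J is constant: H = [[-6, 6], [6, -4]].
det(H) = (-6)·(-4) − 6² = -12.
Since det(H) < 0, H is indefinite and the critical point is a saddle point.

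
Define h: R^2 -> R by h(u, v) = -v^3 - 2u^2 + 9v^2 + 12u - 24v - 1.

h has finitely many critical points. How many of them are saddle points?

1

h separates as a function of u plus a function of v, so ∇h=0 decouples.
∂h/∂u = -4(u - 3) = 0 at u ∈ {3}; ∂h/∂v = -3(v - 4)(v - 2) = 0 at v ∈ {2, 4}.
The Hessian is diagonal: diag(h_uu, h_vv). Second derivatives: h_uu(3)=-4; h_vv(2)=6, h_vv(4)=-6.
Saddle points occur where the two diagonal entries have opposite signs: (3, 2). Count: 1.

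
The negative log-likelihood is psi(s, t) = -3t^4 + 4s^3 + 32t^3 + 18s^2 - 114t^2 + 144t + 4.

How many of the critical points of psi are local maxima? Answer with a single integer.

2

psi separates as a function of s plus a function of t, so ∇psi=0 decouples.
∂psi/∂s = 12s(s + 3) = 0 at s ∈ {-3, 0}; ∂psi/∂t = -12(t - 4)(t - 3)(t - 1) = 0 at t ∈ {1, 3, 4}.
The Hessian is diagonal: diag(psi_ss, psi_tt). Second derivatives: psi_ss(-3)=-36, psi_ss(0)=36; psi_tt(1)=-72, psi_tt(3)=24, psi_tt(4)=-36.
Local maxima occur where both diagonal entries negative: (-3, 1), (-3, 4). Count: 2.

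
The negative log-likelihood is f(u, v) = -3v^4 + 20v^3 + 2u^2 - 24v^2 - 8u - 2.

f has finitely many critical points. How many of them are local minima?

1

f separates as a function of u plus a function of v, so ∇f=0 decouples.
∂f/∂u = 4(u - 2) = 0 at u ∈ {2}; ∂f/∂v = -12v(v - 4)(v - 1) = 0 at v ∈ {0, 1, 4}.
The Hessian is diagonal: diag(f_uu, f_vv). Second derivatives: f_uu(2)=4; f_vv(0)=-48, f_vv(1)=36, f_vv(4)=-144.
Local minima occur where both diagonal entries positive: (2, 1). Count: 1.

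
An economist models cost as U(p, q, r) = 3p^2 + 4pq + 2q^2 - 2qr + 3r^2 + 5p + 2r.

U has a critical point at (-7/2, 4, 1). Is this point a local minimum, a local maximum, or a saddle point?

The Hessian is constant: H = [[6, 4, 0], [4, 4, -2], [0, -2, 6]].
Leading principal minors: Δ₁ = 6, Δ₂ = 8, Δ₃ = 24.
All leading minors are positive, so H is positive definite: a local minimum.

local minimum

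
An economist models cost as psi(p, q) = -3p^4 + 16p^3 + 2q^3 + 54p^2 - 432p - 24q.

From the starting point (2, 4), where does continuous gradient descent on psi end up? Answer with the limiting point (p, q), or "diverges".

(3, 2)

psi is separable, so gradient descent decouples: p follows -∂psi/∂p, q follows -∂psi/∂q.
∂psi/∂p = -12(p - 4)(p - 3)(p + 3); at p=2 this is -120, so p increases.
∂psi/∂q = 6(q - 2)(q + 2); at q=4 this is 72, so q decreases.
p converges to its nearest critical value 3 (a local min of the p-part); q converges to 2. The iterate converges to (3, 2).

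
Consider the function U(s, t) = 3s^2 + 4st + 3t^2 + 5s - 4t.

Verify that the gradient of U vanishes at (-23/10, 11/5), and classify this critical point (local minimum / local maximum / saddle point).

local minimum

∇U = (6s + 4t + 5, 4s + 6t - 4); substituting (-23/10, 11/5) gives ∇U = (0, 0), so (-23/10, 11/5) is indeed a critical point.
The Hessian of U is constant: H = [[6, 4], [4, 6]].
det(H) = 6·6 − 4² = 20.
det(H) > 0 and tr(H) = 12 > 0, so H is positive definite and the point is a local minimum.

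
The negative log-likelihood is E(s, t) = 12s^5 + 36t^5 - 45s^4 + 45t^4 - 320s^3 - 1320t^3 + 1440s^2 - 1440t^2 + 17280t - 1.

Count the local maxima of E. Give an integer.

4

E separates as a function of s plus a function of t, so ∇E=0 decouples.
∂E/∂s = 60s(s - 4)(s - 3)(s + 4) = 0 at s ∈ {-4, 0, 3, 4}; ∂E/∂t = 180(t - 4)(t - 2)(t + 3)(t + 4) = 0 at t ∈ {-4, -3, 2, 4}.
The Hessian is diagonal: diag(E_ss, E_tt). Second derivatives: E_ss(-4)=-13440, E_ss(0)=2880, E_ss(3)=-1260, E_ss(4)=1920; E_tt(-4)=-8640, E_tt(-3)=6300, E_tt(2)=-10800, E_tt(4)=20160.
Local maxima occur where both diagonal entries negative: (-4, -4), (-4, 2), (3, -4), (3, 2). Count: 4.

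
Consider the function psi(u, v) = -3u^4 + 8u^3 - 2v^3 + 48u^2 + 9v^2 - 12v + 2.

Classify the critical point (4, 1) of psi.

The mixed partial ∂²psi/∂u∂v is 0, so the Hessian at any point is diag(psi_uu, psi_vv) = diag(12(-3u^2 + 4u + 8), 6(-2v + 3)).
At (4, 1): H = diag(-288, 6).
The eigenvalues have opposite signs, so H is indefinite: a saddle point.

saddle point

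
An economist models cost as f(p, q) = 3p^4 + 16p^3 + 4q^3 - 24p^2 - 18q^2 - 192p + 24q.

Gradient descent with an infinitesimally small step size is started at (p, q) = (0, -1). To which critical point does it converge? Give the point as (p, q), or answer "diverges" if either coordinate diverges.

diverges

f is separable, so gradient descent decouples: p follows -∂f/∂p, q follows -∂f/∂q.
∂f/∂p = 12(p - 2)(p + 2)(p + 4); at p=0 this is -192, so p increases.
∂f/∂q = 12(q - 2)(q - 1); at q=-1 this is 72, so q decreases.
The q-coordinate has no critical point in that direction and runs off to infinity.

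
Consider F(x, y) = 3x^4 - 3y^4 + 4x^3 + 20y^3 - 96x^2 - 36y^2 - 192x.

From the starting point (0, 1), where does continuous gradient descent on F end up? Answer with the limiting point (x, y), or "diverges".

F is separable, so gradient descent decouples: x follows -∂F/∂x, y follows -∂F/∂y.
∂F/∂x = 12(x - 4)(x + 1)(x + 4); at x=0 this is -192, so x increases.
∂F/∂y = -12y(y - 3)(y - 2); at y=1 this is -24, so y increases.
x converges to its nearest critical value 4 (a local min of the x-part); y converges to 2. The iterate converges to (4, 2).

(4, 2)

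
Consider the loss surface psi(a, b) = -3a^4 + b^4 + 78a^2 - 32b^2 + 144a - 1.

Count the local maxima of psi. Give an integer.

psi separates as a function of a plus a function of b, so ∇psi=0 decouples.
∂psi/∂a = -12(a - 4)(a + 1)(a + 3) = 0 at a ∈ {-3, -1, 4}; ∂psi/∂b = 4b(b - 4)(b + 4) = 0 at b ∈ {-4, 0, 4}.
The Hessian is diagonal: diag(psi_aa, psi_bb). Second derivatives: psi_aa(-3)=-168, psi_aa(-1)=120, psi_aa(4)=-420; psi_bb(-4)=128, psi_bb(0)=-64, psi_bb(4)=128.
Local maxima occur where both diagonal entries negative: (-3, 0), (4, 0). Count: 2.

2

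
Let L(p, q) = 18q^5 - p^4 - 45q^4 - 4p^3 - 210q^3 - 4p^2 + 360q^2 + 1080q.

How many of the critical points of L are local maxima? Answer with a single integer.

L separates as a function of p plus a function of q, so ∇L=0 decouples.
∂L/∂p = -4p(p + 1)(p + 2) = 0 at p ∈ {-2, -1, 0}; ∂L/∂q = 90(q - 3)(q - 2)(q + 1)(q + 2) = 0 at q ∈ {-2, -1, 2, 3}.
The Hessian is diagonal: diag(L_pp, L_qq). Second derivatives: L_pp(-2)=-8, L_pp(-1)=4, L_pp(0)=-8; L_qq(-2)=-1800, L_qq(-1)=1080, L_qq(2)=-1080, L_qq(3)=1800.
Local maxima occur where both diagonal entries negative: (-2, -2), (-2, 2), (0, -2), (0, 2). Count: 4.

4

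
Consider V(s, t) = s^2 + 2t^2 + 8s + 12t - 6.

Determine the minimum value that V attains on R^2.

V(s,t) separates as P(s) + Q(t) − 6, so its minimum is min P + min Q − 6.
P'(s) = 2s + 8 vanishes at s ∈ {-4}; Q'(t) = 4(t + 3) vanishes at t ∈ {-3}.
Local minima of P (where P''>0): P(-4)=-16. Local minima of Q: Q(-3)=-18.
So the global minimum of V is P(-4) + Q(-3) − 6 = -16 − 18 − 6 = -40, attained at (-4, -3).

-40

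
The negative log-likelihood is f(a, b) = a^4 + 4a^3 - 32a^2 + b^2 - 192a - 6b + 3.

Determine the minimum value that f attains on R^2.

-774

f(a,b) separates as P(a) + Q(b) + 3, so its minimum is min P + min Q + 3.
P'(a) = 4(a - 4)(a + 3)(a + 4) vanishes at a ∈ {-4, -3, 4}; Q'(b) = 2b - 6 vanishes at b ∈ {3}.
Local minima of P (where P''>0): P(-4)=256, P(4)=-768. Local minima of Q: Q(3)=-9.
So the global minimum of f is P(4) + Q(3) + 3 = -768 − 9 + 3 = -774, attained at (4, 3).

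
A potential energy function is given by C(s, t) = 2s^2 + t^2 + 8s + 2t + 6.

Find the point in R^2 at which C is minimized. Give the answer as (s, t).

(-2, -1)

C(s,t) separates as P(s) + Q(t) + 6, so its minimum is min P + min Q + 6.
P'(s) = 4s + 8 vanishes at s ∈ {-2}; Q'(t) = 2(t + 1) vanishes at t ∈ {-1}.
Local minima of P (where P''>0): P(-2)=-8. Local minima of Q: Q(-1)=-1.
So the global minimum of C is P(-2) + Q(-1) + 6 = -8 − 1 + 6 = -3, attained at (-2, -1).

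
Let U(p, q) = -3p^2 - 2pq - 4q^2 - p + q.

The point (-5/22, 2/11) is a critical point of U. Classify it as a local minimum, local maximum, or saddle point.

The Hessian of U is constant: H = [[-6, -2], [-2, -8]].
det(H) = (-6)·(-8) − (-2)² = 44.
det(H) > 0 and tr(H) = -14 < 0, so H is negative definite and the point is a local maximum.

local maximum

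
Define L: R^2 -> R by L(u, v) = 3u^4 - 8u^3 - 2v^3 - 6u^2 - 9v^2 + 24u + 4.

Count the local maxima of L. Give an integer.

1

L separates as a function of u plus a function of v, so ∇L=0 decouples.
∂L/∂u = 12(u - 2)(u - 1)(u + 1) = 0 at u ∈ {-1, 1, 2}; ∂L/∂v = -6v(v + 3) = 0 at v ∈ {-3, 0}.
The Hessian is diagonal: diag(L_uu, L_vv). Second derivatives: L_uu(-1)=72, L_uu(1)=-24, L_uu(2)=36; L_vv(-3)=18, L_vv(0)=-18.
Local maxima occur where both diagonal entries negative: (1, 0). Count: 1.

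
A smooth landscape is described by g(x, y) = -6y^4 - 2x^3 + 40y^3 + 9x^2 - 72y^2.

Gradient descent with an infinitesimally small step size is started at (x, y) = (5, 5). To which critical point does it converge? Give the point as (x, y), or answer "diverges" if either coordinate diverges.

g is separable, so gradient descent decouples: x follows -∂g/∂x, y follows -∂g/∂y.
∂g/∂x = -6x(x - 3); at x=5 this is -60, so x increases.
∂g/∂y = -24y(y - 3)(y - 2); at y=5 this is -720, so y increases.
The x-coordinate has no critical point in that direction and runs off to infinity.

diverges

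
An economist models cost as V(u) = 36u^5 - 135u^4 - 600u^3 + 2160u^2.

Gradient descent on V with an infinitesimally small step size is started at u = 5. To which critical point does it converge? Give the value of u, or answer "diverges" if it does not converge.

4

V'(u) = 180u(u - 4)(u - 2)(u + 3), so V'(5) = 21600.
Gradient descent moves in the -V' direction, i.e. u is decreasing.
The nearest critical point in that direction is u = 4, where V'' = 10080 > 0 (a local minimum). The iterate converges there.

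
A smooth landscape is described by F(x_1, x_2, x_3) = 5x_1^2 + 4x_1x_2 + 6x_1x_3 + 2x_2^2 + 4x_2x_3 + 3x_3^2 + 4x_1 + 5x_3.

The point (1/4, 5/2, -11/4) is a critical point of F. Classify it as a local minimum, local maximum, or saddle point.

local minimum

The Hessian is constant: H = [[10, 4, 6], [4, 4, 4], [6, 4, 6]].
Leading principal minors: Δ₁ = 10, Δ₂ = 24, Δ₃ = 32.
All leading minors are positive, so H is positive definite: a local minimum.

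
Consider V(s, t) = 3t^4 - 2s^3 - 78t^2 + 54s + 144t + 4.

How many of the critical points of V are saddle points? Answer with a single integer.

3

V separates as a function of s plus a function of t, so ∇V=0 decouples.
∂V/∂s = -6(s - 3)(s + 3) = 0 at s ∈ {-3, 3}; ∂V/∂t = 12(t - 3)(t - 1)(t + 4) = 0 at t ∈ {-4, 1, 3}.
The Hessian is diagonal: diag(V_ss, V_tt). Second derivatives: V_ss(-3)=36, V_ss(3)=-36; V_tt(-4)=420, V_tt(1)=-120, V_tt(3)=168.
Saddle points occur where the two diagonal entries have opposite signs: (-3, 1), (3, -4), (3, 3). Count: 3.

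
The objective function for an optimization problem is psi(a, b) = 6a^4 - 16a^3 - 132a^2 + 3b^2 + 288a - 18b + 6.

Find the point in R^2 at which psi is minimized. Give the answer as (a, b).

(-3, 3)

psi(a,b) separates as P(a) + Q(b) + 6, so its minimum is min P + min Q + 6.
P'(a) = 24(a - 4)(a - 1)(a + 3) vanishes at a ∈ {-3, 1, 4}; Q'(b) = 6b - 18 vanishes at b ∈ {3}.
Local minima of P (where P''>0): P(-3)=-1134, P(4)=-448. Local minima of Q: Q(3)=-27.
So the global minimum of psi is P(-3) + Q(3) + 6 = -1134 − 27 + 6 = -1155, attained at (-3, 3).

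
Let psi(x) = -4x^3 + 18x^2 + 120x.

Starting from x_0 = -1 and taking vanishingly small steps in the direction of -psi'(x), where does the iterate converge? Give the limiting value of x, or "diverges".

-2

psi'(x) = -12(x - 5)(x + 2), so psi'(-1) = 72.
Gradient descent moves in the -psi' direction, i.e. x is decreasing.
The nearest critical point in that direction is x = -2, where psi'' = 84 > 0 (a local minimum). The iterate converges there.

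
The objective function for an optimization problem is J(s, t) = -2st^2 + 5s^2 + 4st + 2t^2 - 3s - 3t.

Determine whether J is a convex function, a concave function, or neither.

The term -2st^2 is cubic, so the Hessian is not constant.
∂²J/∂t² = -4s + 4, which takes both signs as s varies (negative for sufficiently large s). A diagonal entry of the Hessian changing sign means the Hessian is neither positive- nor negative-semidefinite on all of R^2.

neither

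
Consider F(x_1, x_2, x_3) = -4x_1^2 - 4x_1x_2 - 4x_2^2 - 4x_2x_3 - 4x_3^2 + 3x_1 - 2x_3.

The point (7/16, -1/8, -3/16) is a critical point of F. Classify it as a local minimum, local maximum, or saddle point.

The Hessian is constant: H = [[-8, -4, 0], [-4, -8, -4], [0, -4, -8]].
Leading principal minors: Δ₁ = -8, Δ₂ = 48, Δ₃ = -256.
The minors alternate sign starting negative (−, +, −), so H is negative definite: a local maximum.

local maximum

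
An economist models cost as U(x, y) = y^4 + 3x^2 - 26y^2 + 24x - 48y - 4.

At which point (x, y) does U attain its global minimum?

(-4, 4)

U(x,y) separates as P(x) + Q(y) − 4, so its minimum is min P + min Q − 4.
P'(x) = 6x + 24 vanishes at x ∈ {-4}; Q'(y) = 4(y - 4)(y + 1)(y + 3) vanishes at y ∈ {-3, -1, 4}.
Local minima of P (where P''>0): P(-4)=-48. Local minima of Q: Q(-3)=-9, Q(4)=-352.
So the global minimum of U is P(-4) + Q(4) − 4 = -48 − 352 − 4 = -404, attained at (-4, 4).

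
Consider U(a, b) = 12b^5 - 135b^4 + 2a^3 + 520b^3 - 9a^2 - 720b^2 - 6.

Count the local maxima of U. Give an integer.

U separates as a function of a plus a function of b, so ∇U=0 decouples.
∂U/∂a = 6a(a - 3) = 0 at a ∈ {0, 3}; ∂U/∂b = 60b(b - 4)(b - 3)(b - 2) = 0 at b ∈ {0, 2, 3, 4}.
The Hessian is diagonal: diag(U_aa, U_bb). Second derivatives: U_aa(0)=-18, U_aa(3)=18; U_bb(0)=-1440, U_bb(2)=240, U_bb(3)=-180, U_bb(4)=480.
Local maxima occur where both diagonal entries negative: (0, 0), (0, 3). Count: 2.

2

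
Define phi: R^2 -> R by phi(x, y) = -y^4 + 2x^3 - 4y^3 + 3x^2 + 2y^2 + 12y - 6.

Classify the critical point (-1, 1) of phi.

local maximum

The mixed partial ∂²phi/∂x∂y is 0, so the Hessian at any point is diag(phi_xx, phi_yy) = diag(6(2x + 1), 4(-3y^2 - 6y + 1)).
At (-1, 1): H = diag(-6, -32).
Both eigenvalues are negative, so H is negative definite: a local maximum.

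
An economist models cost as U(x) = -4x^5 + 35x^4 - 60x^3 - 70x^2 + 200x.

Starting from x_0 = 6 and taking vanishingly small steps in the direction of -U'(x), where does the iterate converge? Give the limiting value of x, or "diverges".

U'(x) = -20(x - 5)(x - 2)(x - 1)(x + 1), so U'(6) = -2800.
Gradient descent moves in the -U' direction, i.e. x is increasing.
There is no critical point above x=6, and U' keeps the same sign, so the iterate runs off to +∞.

diverges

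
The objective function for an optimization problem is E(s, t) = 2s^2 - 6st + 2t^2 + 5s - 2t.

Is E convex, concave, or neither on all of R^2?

E is quadratic, so its Hessian is the constant matrix H = [[4, -6], [-6, 4]].
det(H) = -20, tr(H) = 8.
det(H) < 0, so H is indefinite: neither convex nor concave.

neither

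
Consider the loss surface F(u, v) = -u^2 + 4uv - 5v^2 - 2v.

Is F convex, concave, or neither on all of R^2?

concave

F is quadratic, so its Hessian is the constant matrix H = [[-2, 4], [4, -10]].
det(H) = 4, tr(H) = -12.
det(H) > 0 and tr(H) < 0, so H is negative definite everywhere: concave.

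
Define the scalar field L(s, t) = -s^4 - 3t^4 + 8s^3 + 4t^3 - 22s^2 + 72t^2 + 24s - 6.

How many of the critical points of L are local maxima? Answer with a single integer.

L separates as a function of s plus a function of t, so ∇L=0 decouples.
∂L/∂s = -4(s - 3)(s - 2)(s - 1) = 0 at s ∈ {1, 2, 3}; ∂L/∂t = -12t(t - 4)(t + 3) = 0 at t ∈ {-3, 0, 4}.
The Hessian is diagonal: diag(L_ss, L_tt). Second derivatives: L_ss(1)=-8, L_ss(2)=4, L_ss(3)=-8; L_tt(-3)=-252, L_tt(0)=144, L_tt(4)=-336.
Local maxima occur where both diagonal entries negative: (1, -3), (1, 4), (3, -3), (3, 4). Count: 4.

4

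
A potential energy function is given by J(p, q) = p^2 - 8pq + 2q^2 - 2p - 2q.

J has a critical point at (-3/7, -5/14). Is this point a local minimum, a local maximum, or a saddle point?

The Hessian of J is constant: H = [[2, -8], [-8, 4]].
det(H) = 2·4 − (-8)² = -56.
Since det(H) < 0, H is indefinite and the critical point is a saddle point.

saddle point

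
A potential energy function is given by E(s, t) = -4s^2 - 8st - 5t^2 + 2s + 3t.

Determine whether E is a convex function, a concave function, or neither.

E is quadratic, so its Hessian is the constant matrix H = [[-8, -8], [-8, -10]].
det(H) = 16, tr(H) = -18.
det(H) > 0 and tr(H) < 0, so H is negative definite everywhere: concave.

concave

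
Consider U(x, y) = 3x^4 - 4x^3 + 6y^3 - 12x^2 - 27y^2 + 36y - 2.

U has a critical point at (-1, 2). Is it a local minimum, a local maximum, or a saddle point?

The mixed partial ∂²U/∂x∂y is 0, so the Hessian at any point is diag(U_xx, U_yy) = diag(12(3x^2 - 2x - 2), 18(2y - 3)).
At (-1, 2): H = diag(36, 18).
Both eigenvalues are positive, so H is positive definite: a local minimum.

local minimum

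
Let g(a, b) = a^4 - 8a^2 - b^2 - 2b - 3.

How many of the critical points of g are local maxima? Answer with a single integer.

1

g separates as a function of a plus a function of b, so ∇g=0 decouples.
∂g/∂a = 4a(a - 2)(a + 2) = 0 at a ∈ {-2, 0, 2}; ∂g/∂b = -2(b + 1) = 0 at b ∈ {-1}.
The Hessian is diagonal: diag(g_aa, g_bb). Second derivatives: g_aa(-2)=32, g_aa(0)=-16, g_aa(2)=32; g_bb(-1)=-2.
Local maxima occur where both diagonal entries negative: (0, -1). Count: 1.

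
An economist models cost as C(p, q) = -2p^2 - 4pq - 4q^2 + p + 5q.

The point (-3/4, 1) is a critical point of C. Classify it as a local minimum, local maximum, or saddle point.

local maximum

The Hessian of C is constant: H = [[-4, -4], [-4, -8]].
det(H) = (-4)·(-8) − (-4)² = 16.
det(H) > 0 and tr(H) = -12 < 0, so H is negative definite and the point is a local maximum.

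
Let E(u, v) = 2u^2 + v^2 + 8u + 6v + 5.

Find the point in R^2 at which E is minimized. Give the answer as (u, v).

E(u,v) separates as P(u) + Q(v) + 5, so its minimum is min P + min Q + 5.
P'(u) = 4u + 8 vanishes at u ∈ {-2}; Q'(v) = 2v + 6 vanishes at v ∈ {-3}.
Local minima of P (where P''>0): P(-2)=-8. Local minima of Q: Q(-3)=-9.
So the global minimum of E is P(-2) + Q(-3) + 5 = -8 − 9 + 5 = -12, attained at (-2, -3).

(-2, -3)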